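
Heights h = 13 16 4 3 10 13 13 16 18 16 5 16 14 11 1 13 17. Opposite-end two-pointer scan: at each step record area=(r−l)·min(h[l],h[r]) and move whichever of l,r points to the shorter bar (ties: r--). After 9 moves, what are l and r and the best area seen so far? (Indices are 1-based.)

[1,17] min(13,17)*16=208 best=208 * → l++
[2,17] min(16,17)*15=240 best=240 * → l++
[3,17] min(4,17)*14=56 best=240 → l++
[4,17] min(3,17)*13=39 best=240 → l++
[5,17] min(10,17)*12=120 best=240 → l++
[6,17] min(13,17)*11=143 best=240 → l++
[7,17] min(13,17)*10=130 best=240 → l++
[8,17] min(16,17)*9=144 best=240 → l++
[9,17] min(18,17)*8=136 best=240 → r--

l=9, r=16, best area=240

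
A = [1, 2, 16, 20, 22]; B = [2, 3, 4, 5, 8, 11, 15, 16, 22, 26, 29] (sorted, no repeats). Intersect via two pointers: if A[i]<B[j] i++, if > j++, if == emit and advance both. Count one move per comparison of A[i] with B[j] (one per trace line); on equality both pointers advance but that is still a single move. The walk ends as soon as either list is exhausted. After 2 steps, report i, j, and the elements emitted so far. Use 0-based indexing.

i=2, j=1, emitted=[2]

i=0 j=0: 1<2, i++
i=1 j=0: 2==2 emit, i++,j++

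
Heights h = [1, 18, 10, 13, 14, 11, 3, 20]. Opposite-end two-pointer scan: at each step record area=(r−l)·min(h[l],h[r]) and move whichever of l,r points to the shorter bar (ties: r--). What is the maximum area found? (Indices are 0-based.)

max area = 108

[0,7] min(1,20)*7=7 best=7 * → l++
[1,7] min(18,20)*6=108 best=108 * → l++
[2,7] min(10,20)*5=50 best=108 → l++
[3,7] min(13,20)*4=52 best=108 → l++
[4,7] min(14,20)*3=42 best=108 → l++
[5,7] min(11,20)*2=22 best=108 → l++
[6,7] min(3,20)*1=3 best=108 → l++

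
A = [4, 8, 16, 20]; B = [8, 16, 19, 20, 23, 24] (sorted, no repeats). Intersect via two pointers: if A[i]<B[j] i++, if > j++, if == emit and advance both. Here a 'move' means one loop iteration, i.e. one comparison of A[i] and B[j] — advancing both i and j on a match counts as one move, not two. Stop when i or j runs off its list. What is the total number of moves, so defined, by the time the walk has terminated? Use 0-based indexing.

5 moves

[i=0,j=0] 4<8 → i++
[i=1,j=0] 8==8 emit → i++,j++
[i=2,j=1] 16==16 emit → i++,j++
[i=3,j=2] 20>19 → j++
[i=3,j=3] 20==20 emit → i++,j++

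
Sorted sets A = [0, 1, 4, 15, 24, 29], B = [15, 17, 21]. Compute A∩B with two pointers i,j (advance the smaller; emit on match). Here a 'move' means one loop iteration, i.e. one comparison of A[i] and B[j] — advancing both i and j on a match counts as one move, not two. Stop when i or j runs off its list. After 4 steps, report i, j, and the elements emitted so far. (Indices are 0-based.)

i=4, j=1, emitted=[15]

[i=0,j=0] 0<15 → i++
[i=1,j=0] 1<15 → i++
[i=2,j=0] 4<15 → i++
[i=3,j=0] 15==15 emit → i++,j++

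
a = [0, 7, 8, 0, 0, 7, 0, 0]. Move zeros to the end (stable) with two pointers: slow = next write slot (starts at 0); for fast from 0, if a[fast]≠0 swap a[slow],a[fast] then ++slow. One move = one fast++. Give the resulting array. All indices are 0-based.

[7, 8, 7, 0, 0, 0, 0, 0]

(s=0,f=0) a[fast]=0 → fast++
(s=0,f=1) a[fast]=7≠0 swap→a[0]=7 → slow++,fast++
(s=1,f=2) a[fast]=8≠0 swap→a[1]=8 → slow++,fast++
(s=2,f=3) a[fast]=0 → fast++
(s=2,f=4) a[fast]=0 → fast++
(s=2,f=5) a[fast]=7≠0 swap→a[2]=7 → slow++,fast++
(s=3,f=6) a[fast]=0 → fast++
(s=3,f=7) a[fast]=0 → fast++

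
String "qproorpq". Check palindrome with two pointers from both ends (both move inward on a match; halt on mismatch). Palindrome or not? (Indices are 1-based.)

[1,8] 'q'=='q' → l++,r--
[2,7] 'p'=='p' → l++,r--
[3,6] 'r'=='r' → l++,r--
[4,5] 'o'=='o' → l++,r--

palindrome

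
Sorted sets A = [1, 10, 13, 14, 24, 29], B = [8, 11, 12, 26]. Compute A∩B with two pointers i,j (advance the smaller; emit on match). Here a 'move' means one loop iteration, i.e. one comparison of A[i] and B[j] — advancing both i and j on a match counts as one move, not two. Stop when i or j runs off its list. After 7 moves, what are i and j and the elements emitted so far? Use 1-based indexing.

i=1 j=1: 1<8, i++
i=2 j=1: 10>8, j++
i=2 j=2: 10<11, i++
i=3 j=2: 13>11, j++
i=3 j=3: 13>12, j++
i=3 j=4: 13<26, i++
i=4 j=4: 14<26, i++

i=5, j=4, emitted=[]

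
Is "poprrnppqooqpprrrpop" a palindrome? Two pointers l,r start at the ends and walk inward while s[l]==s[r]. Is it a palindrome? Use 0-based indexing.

l=0 r=19: 'p'=='p', l++,r--
l=1 r=18: 'o'=='o', l++,r--
l=2 r=17: 'p'=='p', l++,r--
l=3 r=16: 'r'=='r', l++,r--
l=4 r=15: 'r'=='r', l++,r--
l=5 r=14: 'n'!='r', stop

not a palindrome (mismatch at 5,14)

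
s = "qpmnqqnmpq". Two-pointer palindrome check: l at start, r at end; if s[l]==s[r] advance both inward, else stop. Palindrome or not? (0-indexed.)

l=0 r=9: 'q'=='q', l++,r--
l=1 r=8: 'p'=='p', l++,r--
l=2 r=7: 'm'=='m', l++,r--
l=3 r=6: 'n'=='n', l++,r--
l=4 r=5: 'q'=='q', l++,r--

palindrome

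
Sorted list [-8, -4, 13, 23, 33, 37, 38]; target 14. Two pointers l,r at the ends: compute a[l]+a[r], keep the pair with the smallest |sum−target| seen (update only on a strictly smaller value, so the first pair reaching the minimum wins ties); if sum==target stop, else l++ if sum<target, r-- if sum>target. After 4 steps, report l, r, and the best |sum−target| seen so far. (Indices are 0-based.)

l=0, r=2, best |Δ|=1

[0,6] -8+38=30 d=16 * → r--
[0,5] -8+37=29 d=15 * → r--
[0,4] -8+33=25 d=11 * → r--
[0,3] -8+23=15 d=1 * → r--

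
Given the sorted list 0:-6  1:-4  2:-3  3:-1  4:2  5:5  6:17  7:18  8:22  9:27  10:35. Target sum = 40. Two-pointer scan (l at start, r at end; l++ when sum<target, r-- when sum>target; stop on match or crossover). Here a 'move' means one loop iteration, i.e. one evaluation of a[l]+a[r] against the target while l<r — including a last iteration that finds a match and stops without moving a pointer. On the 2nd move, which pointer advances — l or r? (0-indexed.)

l

l=0 r=10: -6+35=29 <40, l++
l=1 r=10: -4+35=31 <40, l++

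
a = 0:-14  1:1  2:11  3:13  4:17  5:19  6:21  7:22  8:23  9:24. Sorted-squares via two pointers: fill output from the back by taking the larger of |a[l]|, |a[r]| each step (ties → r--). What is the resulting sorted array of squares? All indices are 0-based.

[1, 121, 169, 196, 289, 361, 441, 484, 529, 576]

l=0 r=9: |-14|<=|24| out[9]=576, r--
l=0 r=8: |-14|<=|23| out[8]=529, r--
l=0 r=7: |-14|<=|22| out[7]=484, r--
l=0 r=6: |-14|<=|21| out[6]=441, r--
l=0 r=5: |-14|<=|19| out[5]=361, r--
l=0 r=4: |-14|<=|17| out[4]=289, r--
l=0 r=3: |-14|>|13| out[3]=196, l++
l=1 r=3: |1|<=|13| out[2]=169, r--
l=1 r=2: |1|<=|11| out[1]=121, r--
l=1 r=1: |1|<=|1| out[0]=1, r--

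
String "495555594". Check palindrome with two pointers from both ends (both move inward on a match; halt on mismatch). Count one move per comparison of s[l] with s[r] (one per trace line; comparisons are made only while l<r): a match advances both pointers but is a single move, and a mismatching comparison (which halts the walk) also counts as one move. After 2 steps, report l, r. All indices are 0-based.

l=2, r=6

[0,8] '4'=='4' → l++,r--
[1,7] '9'=='9' → l++,r--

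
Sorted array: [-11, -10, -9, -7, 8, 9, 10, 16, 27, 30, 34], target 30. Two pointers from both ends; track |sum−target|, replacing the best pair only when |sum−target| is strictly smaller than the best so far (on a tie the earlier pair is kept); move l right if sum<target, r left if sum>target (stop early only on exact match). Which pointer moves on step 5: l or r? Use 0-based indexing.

[0,10] -11+34=23 d=7 * → l++
[1,10] -10+34=24 d=6 * → l++
[2,10] -9+34=25 d=5 * → l++
[3,10] -7+34=27 d=3 * → l++
[4,10] 8+34=42 d=12 → r--

r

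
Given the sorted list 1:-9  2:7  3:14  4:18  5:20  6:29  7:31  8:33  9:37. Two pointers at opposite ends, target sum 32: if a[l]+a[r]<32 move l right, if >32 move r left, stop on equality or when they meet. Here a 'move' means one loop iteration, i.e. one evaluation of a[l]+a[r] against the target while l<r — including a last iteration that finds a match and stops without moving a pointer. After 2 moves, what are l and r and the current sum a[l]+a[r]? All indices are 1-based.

l=2, r=8, sum=40

[1,9] -9+37=28 <32 → l++
[2,9] 7+37=44 >32 → r--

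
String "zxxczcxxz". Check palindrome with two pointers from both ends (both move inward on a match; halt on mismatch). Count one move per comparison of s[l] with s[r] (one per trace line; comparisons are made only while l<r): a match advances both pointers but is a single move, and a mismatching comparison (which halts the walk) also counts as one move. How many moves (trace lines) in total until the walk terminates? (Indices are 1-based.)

l=1 r=9: 'z'=='z', l++,r--
l=2 r=8: 'x'=='x', l++,r--
l=3 r=7: 'x'=='x', l++,r--
l=4 r=6: 'c'=='c', l++,r--

4 moves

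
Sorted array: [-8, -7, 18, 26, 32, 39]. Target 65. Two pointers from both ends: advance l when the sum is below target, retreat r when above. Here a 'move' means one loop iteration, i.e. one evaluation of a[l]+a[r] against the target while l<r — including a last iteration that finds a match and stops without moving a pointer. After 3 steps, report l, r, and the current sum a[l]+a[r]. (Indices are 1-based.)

l=1 r=6: -8+39=31 <65, l++
l=2 r=6: -7+39=32 <65, l++
l=3 r=6: 18+39=57 <65, l++

l=4, r=6, sum=65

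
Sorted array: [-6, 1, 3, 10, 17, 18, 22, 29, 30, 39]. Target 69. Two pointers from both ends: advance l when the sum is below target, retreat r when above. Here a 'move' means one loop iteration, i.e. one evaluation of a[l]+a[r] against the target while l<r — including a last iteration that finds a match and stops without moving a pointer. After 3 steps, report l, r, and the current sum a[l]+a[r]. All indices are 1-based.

l=4, r=10, sum=49

[1,10] -6+39=33 <69 → l++
[2,10] 1+39=40 <69 → l++
[3,10] 3+39=42 <69 → l++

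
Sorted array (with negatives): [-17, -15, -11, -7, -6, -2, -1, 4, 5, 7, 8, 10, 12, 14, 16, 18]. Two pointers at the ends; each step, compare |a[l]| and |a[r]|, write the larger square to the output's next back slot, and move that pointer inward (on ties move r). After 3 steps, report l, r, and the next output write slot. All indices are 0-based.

[0,15] |-17|<=|18| out[15]=324 → r--
[0,14] |-17|>|16| out[14]=289 → l++
[1,14] |-15|<=|16| out[13]=256 → r--

l=1, r=13, next write slot=12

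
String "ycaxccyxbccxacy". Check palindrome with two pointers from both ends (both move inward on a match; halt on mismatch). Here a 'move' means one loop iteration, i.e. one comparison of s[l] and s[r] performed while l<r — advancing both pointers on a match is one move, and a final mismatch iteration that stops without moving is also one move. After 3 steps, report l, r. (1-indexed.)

l=1 r=15: 'y'=='y', l++,r--
l=2 r=14: 'c'=='c', l++,r--
l=3 r=13: 'a'=='a', l++,r--

l=4, r=12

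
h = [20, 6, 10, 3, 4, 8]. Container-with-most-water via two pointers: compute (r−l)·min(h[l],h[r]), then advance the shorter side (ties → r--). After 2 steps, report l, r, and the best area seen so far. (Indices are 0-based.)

l=0, r=3, best area=40

[0,5] min(20,8)*5=40 best=40 * → r--
[0,4] min(20,4)*4=16 best=40 → r--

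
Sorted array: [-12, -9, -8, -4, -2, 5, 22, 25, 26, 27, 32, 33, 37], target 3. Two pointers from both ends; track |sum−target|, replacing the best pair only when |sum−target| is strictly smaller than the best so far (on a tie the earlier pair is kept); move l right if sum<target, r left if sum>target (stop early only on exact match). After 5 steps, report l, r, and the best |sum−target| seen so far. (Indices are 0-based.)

l=0, r=7, best |Δ|=11

l=0 r=12: -12+37=25 d=22 *, r--
l=0 r=11: -12+33=21 d=18 *, r--
l=0 r=10: -12+32=20 d=17 *, r--
l=0 r=9: -12+27=15 d=12 *, r--
l=0 r=8: -12+26=14 d=11 *, r--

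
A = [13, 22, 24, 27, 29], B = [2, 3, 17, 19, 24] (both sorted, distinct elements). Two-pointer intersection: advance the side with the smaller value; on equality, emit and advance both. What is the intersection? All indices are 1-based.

i=1 j=1: 13>2, j++
i=1 j=2: 13>3, j++
i=1 j=3: 13<17, i++
i=2 j=3: 22>17, j++
i=2 j=4: 22>19, j++
i=2 j=5: 22<24, i++
i=3 j=5: 24==24 emit, i++,j++

intersection = [24]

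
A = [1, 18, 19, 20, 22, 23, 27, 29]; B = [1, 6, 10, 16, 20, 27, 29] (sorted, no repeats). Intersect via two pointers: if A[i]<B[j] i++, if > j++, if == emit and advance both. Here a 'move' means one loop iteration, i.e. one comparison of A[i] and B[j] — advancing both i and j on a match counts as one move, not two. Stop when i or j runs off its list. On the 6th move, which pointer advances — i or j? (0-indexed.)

[i=0,j=0] 1==1 emit → i++,j++
[i=1,j=1] 18>6 → j++
[i=1,j=2] 18>10 → j++
[i=1,j=3] 18>16 → j++
[i=1,j=4] 18<20 → i++
[i=2,j=4] 19<20 → i++

i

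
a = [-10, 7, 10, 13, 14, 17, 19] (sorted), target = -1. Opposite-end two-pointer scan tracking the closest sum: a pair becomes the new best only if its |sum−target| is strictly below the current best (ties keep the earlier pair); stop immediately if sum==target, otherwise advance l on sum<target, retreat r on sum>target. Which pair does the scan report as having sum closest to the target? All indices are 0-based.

pair (-10, 10) with sum 0 (|Δ|=1)

l=0 r=6: -10+19=9 d=10 *, r--
l=0 r=5: -10+17=7 d=8 *, r--
l=0 r=4: -10+14=4 d=5 *, r--
l=0 r=3: -10+13=3 d=4 *, r--
l=0 r=2: -10+10=0 d=1 *, r--
l=0 r=1: -10+7=-3 d=2, l++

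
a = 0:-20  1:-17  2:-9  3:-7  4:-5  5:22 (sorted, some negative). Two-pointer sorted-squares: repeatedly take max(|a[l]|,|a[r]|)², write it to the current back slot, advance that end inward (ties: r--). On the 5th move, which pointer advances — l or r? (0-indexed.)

l

[0,5] |-20|<=|22| out[5]=484 → r--
[0,4] |-20|>|-5| out[4]=400 → l++
[1,4] |-17|>|-5| out[3]=289 → l++
[2,4] |-9|>|-5| out[2]=81 → l++
[3,4] |-7|>|-5| out[1]=49 → l++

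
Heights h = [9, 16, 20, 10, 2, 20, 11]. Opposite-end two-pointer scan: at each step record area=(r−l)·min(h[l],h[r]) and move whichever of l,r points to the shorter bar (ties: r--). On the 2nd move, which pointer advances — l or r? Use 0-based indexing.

r

l=0 r=6: min(9,11)*6=54 best=54 *, l++
l=1 r=6: min(16,11)*5=55 best=55 *, r--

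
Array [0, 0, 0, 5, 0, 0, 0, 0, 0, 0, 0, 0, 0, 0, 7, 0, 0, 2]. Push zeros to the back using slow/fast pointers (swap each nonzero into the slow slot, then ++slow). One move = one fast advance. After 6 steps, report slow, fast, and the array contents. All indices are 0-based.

slow=0 fast=0: a[fast]=0, fast++
slow=0 fast=1: a[fast]=0, fast++
slow=0 fast=2: a[fast]=0, fast++
slow=0 fast=3: a[fast]=5≠0 swap→a[0]=5, slow++,fast++
slow=1 fast=4: a[fast]=0, fast++
slow=1 fast=5: a[fast]=0, fast++

slow=1, fast=6, a=[5, 0, 0, 0, 0, 0, 0, 0, 0, 0, 0, 0, 0, 0, 7, 0, 0, 2]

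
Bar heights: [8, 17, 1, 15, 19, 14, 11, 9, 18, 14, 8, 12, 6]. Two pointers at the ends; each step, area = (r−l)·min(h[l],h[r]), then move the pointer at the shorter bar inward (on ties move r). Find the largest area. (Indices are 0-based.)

l=0 r=12: min(8,6)*12=72 best=72 *, r--
l=0 r=11: min(8,12)*11=88 best=88 *, l++
l=1 r=11: min(17,12)*10=120 best=120 *, r--
l=1 r=10: min(17,8)*9=72 best=120, r--
l=1 r=9: min(17,14)*8=112 best=120, r--
l=1 r=8: min(17,18)*7=119 best=120, l++
l=2 r=8: min(1,18)*6=6 best=120, l++
l=3 r=8: min(15,18)*5=75 best=120, l++
l=4 r=8: min(19,18)*4=72 best=120, r--
l=4 r=7: min(19,9)*3=27 best=120, r--
l=4 r=6: min(19,11)*2=22 best=120, r--
l=4 r=5: min(19,14)*1=14 best=120, r--

max area = 120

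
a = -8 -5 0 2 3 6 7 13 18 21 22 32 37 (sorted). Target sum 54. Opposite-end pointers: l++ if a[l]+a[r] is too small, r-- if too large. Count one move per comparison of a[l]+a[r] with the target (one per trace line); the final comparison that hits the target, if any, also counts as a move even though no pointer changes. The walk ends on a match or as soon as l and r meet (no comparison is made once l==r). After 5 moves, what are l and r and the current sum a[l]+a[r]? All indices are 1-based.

l=1 r=13: -8+37=29 <54, l++
l=2 r=13: -5+37=32 <54, l++
l=3 r=13: 0+37=37 <54, l++
l=4 r=13: 2+37=39 <54, l++
l=5 r=13: 3+37=40 <54, l++

l=6, r=13, sum=43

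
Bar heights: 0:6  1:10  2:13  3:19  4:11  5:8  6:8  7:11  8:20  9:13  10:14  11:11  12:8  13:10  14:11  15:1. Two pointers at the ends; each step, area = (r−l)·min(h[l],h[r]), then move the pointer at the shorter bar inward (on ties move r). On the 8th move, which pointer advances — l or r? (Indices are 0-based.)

l

l=0 r=15: min(6,1)*15=15 best=15 *, r--
l=0 r=14: min(6,11)*14=84 best=84 *, l++
l=1 r=14: min(10,11)*13=130 best=130 *, l++
l=2 r=14: min(13,11)*12=132 best=132 *, r--
l=2 r=13: min(13,10)*11=110 best=132, r--
l=2 r=12: min(13,8)*10=80 best=132, r--
l=2 r=11: min(13,11)*9=99 best=132, r--
l=2 r=10: min(13,14)*8=104 best=132, l++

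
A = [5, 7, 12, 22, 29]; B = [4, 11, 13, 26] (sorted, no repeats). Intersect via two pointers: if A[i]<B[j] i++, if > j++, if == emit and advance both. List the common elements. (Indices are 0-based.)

intersection = []

[i=0,j=0] 5>4 → j++
[i=0,j=1] 5<11 → i++
[i=1,j=1] 7<11 → i++
[i=2,j=1] 12>11 → j++
[i=2,j=2] 12<13 → i++
[i=3,j=2] 22>13 → j++
[i=3,j=3] 22<26 → i++
[i=4,j=3] 29>26 → j++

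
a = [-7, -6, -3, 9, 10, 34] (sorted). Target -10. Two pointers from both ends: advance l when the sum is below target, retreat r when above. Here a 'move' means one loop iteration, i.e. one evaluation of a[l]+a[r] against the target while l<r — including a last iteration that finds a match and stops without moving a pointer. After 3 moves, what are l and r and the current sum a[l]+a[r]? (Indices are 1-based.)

[1,6] -7+34=27 >-10 → r--
[1,5] -7+10=3 >-10 → r--
[1,4] -7+9=2 >-10 → r--

l=1, r=3, sum=-10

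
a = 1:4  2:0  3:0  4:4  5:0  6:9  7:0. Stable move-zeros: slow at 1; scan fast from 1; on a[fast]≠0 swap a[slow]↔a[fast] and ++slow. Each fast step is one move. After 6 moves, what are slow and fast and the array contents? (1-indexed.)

slow=4, fast=7, a=[4, 4, 9, 0, 0, 0, 0]

(s=1,f=1) a[fast]=4≠0 swap→a[1]=4 → slow++,fast++
(s=2,f=2) a[fast]=0 → fast++
(s=2,f=3) a[fast]=0 → fast++
(s=2,f=4) a[fast]=4≠0 swap→a[2]=4 → slow++,fast++
(s=3,f=5) a[fast]=0 → fast++
(s=3,f=6) a[fast]=9≠0 swap→a[3]=9 → slow++,fast++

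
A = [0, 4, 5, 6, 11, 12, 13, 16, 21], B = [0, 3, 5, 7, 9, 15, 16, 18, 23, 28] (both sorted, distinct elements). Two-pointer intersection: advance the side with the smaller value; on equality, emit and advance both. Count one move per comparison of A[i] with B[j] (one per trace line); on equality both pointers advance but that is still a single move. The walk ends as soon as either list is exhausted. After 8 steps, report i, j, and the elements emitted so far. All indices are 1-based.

i=1 j=1: 0==0 emit, i++,j++
i=2 j=2: 4>3, j++
i=2 j=3: 4<5, i++
i=3 j=3: 5==5 emit, i++,j++
i=4 j=4: 6<7, i++
i=5 j=4: 11>7, j++
i=5 j=5: 11>9, j++
i=5 j=6: 11<15, i++

i=6, j=6, emitted=[0, 5]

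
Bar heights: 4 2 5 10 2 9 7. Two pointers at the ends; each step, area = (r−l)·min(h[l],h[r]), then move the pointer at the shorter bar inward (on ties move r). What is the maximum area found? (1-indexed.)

max area = 24

l=1 r=7: min(4,7)*6=24 best=24 *, l++
l=2 r=7: min(2,7)*5=10 best=24, l++
l=3 r=7: min(5,7)*4=20 best=24, l++
l=4 r=7: min(10,7)*3=21 best=24, r--
l=4 r=6: min(10,9)*2=18 best=24, r--
l=4 r=5: min(10,2)*1=2 best=24, r--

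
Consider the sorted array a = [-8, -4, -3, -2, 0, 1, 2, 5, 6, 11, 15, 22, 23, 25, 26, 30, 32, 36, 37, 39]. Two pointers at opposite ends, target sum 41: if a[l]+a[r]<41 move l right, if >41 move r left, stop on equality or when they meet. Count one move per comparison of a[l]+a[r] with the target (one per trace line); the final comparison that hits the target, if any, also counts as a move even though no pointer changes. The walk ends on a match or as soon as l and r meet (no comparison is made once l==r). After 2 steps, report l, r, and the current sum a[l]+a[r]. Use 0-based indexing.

l=0 r=19: -8+39=31 <41, l++
l=1 r=19: -4+39=35 <41, l++

l=2, r=19, sum=36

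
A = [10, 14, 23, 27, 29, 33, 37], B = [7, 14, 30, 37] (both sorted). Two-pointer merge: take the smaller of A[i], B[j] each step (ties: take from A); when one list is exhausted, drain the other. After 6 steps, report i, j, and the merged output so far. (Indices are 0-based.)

[i=0,j=0] A[i]=10>B[j]=7 take 7 → j++
[i=0,j=1] A[i]=10<=B[j]=14 take 10 → i++
[i=1,j=1] A[i]=14<=B[j]=14 take 14 → i++
[i=2,j=1] A[i]=23>B[j]=14 take 14 → j++
[i=2,j=2] A[i]=23<=B[j]=30 take 23 → i++
[i=3,j=2] A[i]=27<=B[j]=30 take 27 → i++

i=4, j=2, merged so far=[7, 10, 14, 14, 23, 27]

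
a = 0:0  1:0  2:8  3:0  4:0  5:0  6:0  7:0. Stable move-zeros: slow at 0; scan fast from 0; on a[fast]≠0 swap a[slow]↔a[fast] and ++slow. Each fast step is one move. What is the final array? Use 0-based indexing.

[8, 0, 0, 0, 0, 0, 0, 0]

slow=0 fast=0: a[fast]=0, fast++
slow=0 fast=1: a[fast]=0, fast++
slow=0 fast=2: a[fast]=8≠0 swap→a[0]=8, slow++,fast++
slow=1 fast=3: a[fast]=0, fast++
slow=1 fast=4: a[fast]=0, fast++
slow=1 fast=5: a[fast]=0, fast++
slow=1 fast=6: a[fast]=0, fast++
slow=1 fast=7: a[fast]=0, fast++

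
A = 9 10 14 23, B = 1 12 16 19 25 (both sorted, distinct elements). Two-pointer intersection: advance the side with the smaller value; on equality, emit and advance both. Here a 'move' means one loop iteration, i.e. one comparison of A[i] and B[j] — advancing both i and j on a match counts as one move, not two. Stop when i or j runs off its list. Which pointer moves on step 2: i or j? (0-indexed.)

i

[i=0,j=0] 9>1 → j++
[i=0,j=1] 9<12 → i++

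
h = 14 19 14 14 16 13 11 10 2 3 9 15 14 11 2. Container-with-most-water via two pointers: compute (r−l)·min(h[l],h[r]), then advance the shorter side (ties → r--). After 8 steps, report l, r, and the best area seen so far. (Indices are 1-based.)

[1,15] min(14,2)*14=28 best=28 * → r--
[1,14] min(14,11)*13=143 best=143 * → r--
[1,13] min(14,14)*12=168 best=168 * → r--
[1,12] min(14,15)*11=154 best=168 → l++
[2,12] min(19,15)*10=150 best=168 → r--
[2,11] min(19,9)*9=81 best=168 → r--
[2,10] min(19,3)*8=24 best=168 → r--
[2,9] min(19,2)*7=14 best=168 → r--

l=2, r=8, best area=168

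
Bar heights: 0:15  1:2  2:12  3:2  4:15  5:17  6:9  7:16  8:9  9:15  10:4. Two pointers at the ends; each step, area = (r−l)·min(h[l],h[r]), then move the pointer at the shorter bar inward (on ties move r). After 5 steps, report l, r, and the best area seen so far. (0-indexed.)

l=2, r=7, best area=135

[0,10] min(15,4)*10=40 best=40 * → r--
[0,9] min(15,15)*9=135 best=135 * → r--
[0,8] min(15,9)*8=72 best=135 → r--
[0,7] min(15,16)*7=105 best=135 → l++
[1,7] min(2,16)*6=12 best=135 → l++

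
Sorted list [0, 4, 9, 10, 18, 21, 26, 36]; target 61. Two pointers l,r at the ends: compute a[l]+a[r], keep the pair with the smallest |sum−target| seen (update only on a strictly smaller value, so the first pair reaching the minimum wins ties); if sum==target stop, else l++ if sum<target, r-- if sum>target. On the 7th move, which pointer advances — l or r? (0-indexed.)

r

l=0 r=7: 0+36=36 d=25 *, l++
l=1 r=7: 4+36=40 d=21 *, l++
l=2 r=7: 9+36=45 d=16 *, l++
l=3 r=7: 10+36=46 d=15 *, l++
l=4 r=7: 18+36=54 d=7 *, l++
l=5 r=7: 21+36=57 d=4 *, l++
l=6 r=7: 26+36=62 d=1 *, r--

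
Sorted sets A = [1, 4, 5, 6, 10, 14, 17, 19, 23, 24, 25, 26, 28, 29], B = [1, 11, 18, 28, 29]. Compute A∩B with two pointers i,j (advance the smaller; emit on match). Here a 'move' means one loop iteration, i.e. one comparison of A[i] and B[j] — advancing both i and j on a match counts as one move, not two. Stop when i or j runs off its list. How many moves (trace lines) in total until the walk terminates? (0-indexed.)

[i=0,j=0] 1==1 emit → i++,j++
[i=1,j=1] 4<11 → i++
[i=2,j=1] 5<11 → i++
[i=3,j=1] 6<11 → i++
[i=4,j=1] 10<11 → i++
[i=5,j=1] 14>11 → j++
[i=5,j=2] 14<18 → i++
[i=6,j=2] 17<18 → i++
[i=7,j=2] 19>18 → j++
[i=7,j=3] 19<28 → i++
[i=8,j=3] 23<28 → i++
[i=9,j=3] 24<28 → i++
[i=10,j=3] 25<28 → i++
[i=11,j=3] 26<28 → i++
[i=12,j=3] 28==28 emit → i++,j++
[i=13,j=4] 29==29 emit → i++,j++

16 moves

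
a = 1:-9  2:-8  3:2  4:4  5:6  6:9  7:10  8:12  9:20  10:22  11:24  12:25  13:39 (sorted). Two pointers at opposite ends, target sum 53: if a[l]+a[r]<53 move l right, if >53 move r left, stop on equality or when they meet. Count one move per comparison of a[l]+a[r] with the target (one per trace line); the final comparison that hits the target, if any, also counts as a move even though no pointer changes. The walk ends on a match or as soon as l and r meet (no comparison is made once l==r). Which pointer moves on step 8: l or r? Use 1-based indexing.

l

[1,13] -9+39=30 <53 → l++
[2,13] -8+39=31 <53 → l++
[3,13] 2+39=41 <53 → l++
[4,13] 4+39=43 <53 → l++
[5,13] 6+39=45 <53 → l++
[6,13] 9+39=48 <53 → l++
[7,13] 10+39=49 <53 → l++
[8,13] 12+39=51 <53 → l++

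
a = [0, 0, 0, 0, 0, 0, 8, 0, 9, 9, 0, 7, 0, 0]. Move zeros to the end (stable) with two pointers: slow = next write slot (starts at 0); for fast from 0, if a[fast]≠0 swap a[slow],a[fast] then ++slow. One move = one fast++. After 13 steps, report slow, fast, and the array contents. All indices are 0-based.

slow=4, fast=13, a=[8, 9, 9, 7, 0, 0, 0, 0, 0, 0, 0, 0, 0, 0]

(s=0,f=0) a[fast]=0 → fast++
(s=0,f=1) a[fast]=0 → fast++
(s=0,f=2) a[fast]=0 → fast++
(s=0,f=3) a[fast]=0 → fast++
(s=0,f=4) a[fast]=0 → fast++
(s=0,f=5) a[fast]=0 → fast++
(s=0,f=6) a[fast]=8≠0 swap→a[0]=8 → slow++,fast++
(s=1,f=7) a[fast]=0 → fast++
(s=1,f=8) a[fast]=9≠0 swap→a[1]=9 → slow++,fast++
(s=2,f=9) a[fast]=9≠0 swap→a[2]=9 → slow++,fast++
(s=3,f=10) a[fast]=0 → fast++
(s=3,f=11) a[fast]=7≠0 swap→a[3]=7 → slow++,fast++
(s=4,f=12) a[fast]=0 → fast++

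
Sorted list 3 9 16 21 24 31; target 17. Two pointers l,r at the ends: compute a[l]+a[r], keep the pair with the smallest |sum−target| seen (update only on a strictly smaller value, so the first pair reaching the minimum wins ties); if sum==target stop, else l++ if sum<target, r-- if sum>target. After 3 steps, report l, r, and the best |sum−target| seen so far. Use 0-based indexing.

[0,5] 3+31=34 d=17 * → r--
[0,4] 3+24=27 d=10 * → r--
[0,3] 3+21=24 d=7 * → r--

l=0, r=2, best |Δ|=7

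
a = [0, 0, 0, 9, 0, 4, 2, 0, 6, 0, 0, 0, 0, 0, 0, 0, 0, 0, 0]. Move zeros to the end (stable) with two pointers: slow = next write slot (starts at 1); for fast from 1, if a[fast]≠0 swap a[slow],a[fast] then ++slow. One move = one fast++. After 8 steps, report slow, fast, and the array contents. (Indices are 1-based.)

slow=4, fast=9, a=[9, 4, 2, 0, 0, 0, 0, 0, 6, 0, 0, 0, 0, 0, 0, 0, 0, 0, 0]

slow=1 fast=1: a[fast]=0, fast++
slow=1 fast=2: a[fast]=0, fast++
slow=1 fast=3: a[fast]=0, fast++
slow=1 fast=4: a[fast]=9≠0 swap→a[1]=9, slow++,fast++
slow=2 fast=5: a[fast]=0, fast++
slow=2 fast=6: a[fast]=4≠0 swap→a[2]=4, slow++,fast++
slow=3 fast=7: a[fast]=2≠0 swap→a[3]=2, slow++,fast++
slow=4 fast=8: a[fast]=0, fast++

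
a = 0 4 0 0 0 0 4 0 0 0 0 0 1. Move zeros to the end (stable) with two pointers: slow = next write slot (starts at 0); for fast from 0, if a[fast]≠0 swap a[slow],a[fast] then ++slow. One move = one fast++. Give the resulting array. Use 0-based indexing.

[4, 4, 1, 0, 0, 0, 0, 0, 0, 0, 0, 0, 0]

slow=0 fast=0: a[fast]=0, fast++
slow=0 fast=1: a[fast]=4≠0 swap→a[0]=4, slow++,fast++
slow=1 fast=2: a[fast]=0, fast++
slow=1 fast=3: a[fast]=0, fast++
slow=1 fast=4: a[fast]=0, fast++
slow=1 fast=5: a[fast]=0, fast++
slow=1 fast=6: a[fast]=4≠0 swap→a[1]=4, slow++,fast++
slow=2 fast=7: a[fast]=0, fast++
slow=2 fast=8: a[fast]=0, fast++
slow=2 fast=9: a[fast]=0, fast++
slow=2 fast=10: a[fast]=0, fast++
slow=2 fast=11: a[fast]=0, fast++
slow=2 fast=12: a[fast]=1≠0 swap→a[2]=1, slow++,fast++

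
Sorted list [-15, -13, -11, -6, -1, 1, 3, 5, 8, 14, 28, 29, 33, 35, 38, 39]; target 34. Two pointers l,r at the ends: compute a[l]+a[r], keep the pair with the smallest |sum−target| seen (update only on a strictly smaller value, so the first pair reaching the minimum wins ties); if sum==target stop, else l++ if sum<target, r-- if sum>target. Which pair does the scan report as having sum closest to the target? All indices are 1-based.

l=1 r=16: -15+39=24 d=10 *, l++
l=2 r=16: -13+39=26 d=8 *, l++
l=3 r=16: -11+39=28 d=6 *, l++
l=4 r=16: -6+39=33 d=1 *, l++
l=5 r=16: -1+39=38 d=4, r--
l=5 r=15: -1+38=37 d=3, r--
l=5 r=14: -1+35=34 d=0 *, stop

pair (-1, 35) with sum 34 (|Δ|=0)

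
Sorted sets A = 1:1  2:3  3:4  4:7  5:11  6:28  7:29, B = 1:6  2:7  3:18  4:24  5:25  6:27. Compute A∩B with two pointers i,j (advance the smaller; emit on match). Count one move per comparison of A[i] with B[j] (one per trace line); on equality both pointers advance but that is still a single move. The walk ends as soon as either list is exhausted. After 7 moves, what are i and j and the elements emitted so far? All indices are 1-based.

i=6, j=4, emitted=[7]

i=1 j=1: 1<6, i++
i=2 j=1: 3<6, i++
i=3 j=1: 4<6, i++
i=4 j=1: 7>6, j++
i=4 j=2: 7==7 emit, i++,j++
i=5 j=3: 11<18, i++
i=6 j=3: 28>18, j++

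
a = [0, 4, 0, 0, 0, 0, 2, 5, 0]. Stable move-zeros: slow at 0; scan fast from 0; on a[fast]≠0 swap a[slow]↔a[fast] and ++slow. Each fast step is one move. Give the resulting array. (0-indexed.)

[4, 2, 5, 0, 0, 0, 0, 0, 0]

slow=0 fast=0: a[fast]=0, fast++
slow=0 fast=1: a[fast]=4≠0 swap→a[0]=4, slow++,fast++
slow=1 fast=2: a[fast]=0, fast++
slow=1 fast=3: a[fast]=0, fast++
slow=1 fast=4: a[fast]=0, fast++
slow=1 fast=5: a[fast]=0, fast++
slow=1 fast=6: a[fast]=2≠0 swap→a[1]=2, slow++,fast++
slow=2 fast=7: a[fast]=5≠0 swap→a[2]=5, slow++,fast++
slow=3 fast=8: a[fast]=0, fast++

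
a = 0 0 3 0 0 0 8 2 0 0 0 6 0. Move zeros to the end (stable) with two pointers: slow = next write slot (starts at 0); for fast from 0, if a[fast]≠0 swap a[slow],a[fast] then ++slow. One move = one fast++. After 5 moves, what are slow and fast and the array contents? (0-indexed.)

(s=0,f=0) a[fast]=0 → fast++
(s=0,f=1) a[fast]=0 → fast++
(s=0,f=2) a[fast]=3≠0 swap→a[0]=3 → slow++,fast++
(s=1,f=3) a[fast]=0 → fast++
(s=1,f=4) a[fast]=0 → fast++

slow=1, fast=5, a=[3, 0, 0, 0, 0, 0, 8, 2, 0, 0, 0, 6, 0]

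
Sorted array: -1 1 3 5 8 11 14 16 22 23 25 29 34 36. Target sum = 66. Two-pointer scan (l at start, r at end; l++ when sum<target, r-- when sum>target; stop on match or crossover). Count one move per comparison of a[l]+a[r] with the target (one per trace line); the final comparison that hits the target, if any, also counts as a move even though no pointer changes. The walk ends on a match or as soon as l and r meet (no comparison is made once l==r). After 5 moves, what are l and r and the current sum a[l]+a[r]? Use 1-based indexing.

l=6, r=14, sum=47

[1,14] -1+36=35 <66 → l++
[2,14] 1+36=37 <66 → l++
[3,14] 3+36=39 <66 → l++
[4,14] 5+36=41 <66 → l++
[5,14] 8+36=44 <66 → l++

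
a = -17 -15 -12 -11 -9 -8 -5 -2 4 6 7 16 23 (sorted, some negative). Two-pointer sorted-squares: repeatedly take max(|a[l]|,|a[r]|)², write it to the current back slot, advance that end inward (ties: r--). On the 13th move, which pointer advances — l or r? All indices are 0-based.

[0,12] |-17|<=|23| out[12]=529 → r--
[0,11] |-17|>|16| out[11]=289 → l++
[1,11] |-15|<=|16| out[10]=256 → r--
[1,10] |-15|>|7| out[9]=225 → l++
[2,10] |-12|>|7| out[8]=144 → l++
[3,10] |-11|>|7| out[7]=121 → l++
[4,10] |-9|>|7| out[6]=81 → l++
[5,10] |-8|>|7| out[5]=64 → l++
[6,10] |-5|<=|7| out[4]=49 → r--
[6,9] |-5|<=|6| out[3]=36 → r--
[6,8] |-5|>|4| out[2]=25 → l++
[7,8] |-2|<=|4| out[1]=16 → r--
[7,7] |-2|<=|-2| out[0]=4 → r--

r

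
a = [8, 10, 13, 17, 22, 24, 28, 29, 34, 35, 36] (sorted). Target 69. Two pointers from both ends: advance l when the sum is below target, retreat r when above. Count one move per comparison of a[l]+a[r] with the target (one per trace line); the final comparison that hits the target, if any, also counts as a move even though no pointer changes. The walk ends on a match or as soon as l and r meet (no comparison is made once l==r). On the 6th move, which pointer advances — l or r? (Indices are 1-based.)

l

[1,11] 8+36=44 <69 → l++
[2,11] 10+36=46 <69 → l++
[3,11] 13+36=49 <69 → l++
[4,11] 17+36=53 <69 → l++
[5,11] 22+36=58 <69 → l++
[6,11] 24+36=60 <69 → l++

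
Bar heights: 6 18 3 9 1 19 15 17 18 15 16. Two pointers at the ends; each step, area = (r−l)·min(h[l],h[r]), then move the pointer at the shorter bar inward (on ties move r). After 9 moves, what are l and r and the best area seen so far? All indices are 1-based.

l=5, r=6, best area=144

l=1 r=11: min(6,16)*10=60 best=60 *, l++
l=2 r=11: min(18,16)*9=144 best=144 *, r--
l=2 r=10: min(18,15)*8=120 best=144, r--
l=2 r=9: min(18,18)*7=126 best=144, r--
l=2 r=8: min(18,17)*6=102 best=144, r--
l=2 r=7: min(18,15)*5=75 best=144, r--
l=2 r=6: min(18,19)*4=72 best=144, l++
l=3 r=6: min(3,19)*3=9 best=144, l++
l=4 r=6: min(9,19)*2=18 best=144, l++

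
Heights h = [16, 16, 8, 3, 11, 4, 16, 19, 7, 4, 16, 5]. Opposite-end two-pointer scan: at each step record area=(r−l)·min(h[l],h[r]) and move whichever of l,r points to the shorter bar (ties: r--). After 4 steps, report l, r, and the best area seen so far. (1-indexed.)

[1,12] min(16,5)*11=55 best=55 * → r--
[1,11] min(16,16)*10=160 best=160 * → r--
[1,10] min(16,4)*9=36 best=160 → r--
[1,9] min(16,7)*8=56 best=160 → r--

l=1, r=8, best area=160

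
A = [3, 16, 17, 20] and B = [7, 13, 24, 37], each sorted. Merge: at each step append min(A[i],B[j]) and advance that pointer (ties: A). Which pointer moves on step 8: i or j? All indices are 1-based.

[i=1,j=1] A[i]=3<=B[j]=7 take 3 → i++
[i=2,j=1] A[i]=16>B[j]=7 take 7 → j++
[i=2,j=2] A[i]=16>B[j]=13 take 13 → j++
[i=2,j=3] A[i]=16<=B[j]=24 take 16 → i++
[i=3,j=3] A[i]=17<=B[j]=24 take 17 → i++
[i=4,j=3] A[i]=20<=B[j]=24 take 20 → i++
[i=5,j=3] A done, take B[j]=24 → j++
[i=5,j=4] A done, take B[j]=37 → j++

j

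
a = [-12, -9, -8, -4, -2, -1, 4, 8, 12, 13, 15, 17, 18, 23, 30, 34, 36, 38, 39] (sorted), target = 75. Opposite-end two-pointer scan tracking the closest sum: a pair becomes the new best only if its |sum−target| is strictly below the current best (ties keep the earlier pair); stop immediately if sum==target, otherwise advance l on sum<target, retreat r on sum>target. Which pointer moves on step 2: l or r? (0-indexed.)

l=0 r=18: -12+39=27 d=48 *, l++
l=1 r=18: -9+39=30 d=45 *, l++

l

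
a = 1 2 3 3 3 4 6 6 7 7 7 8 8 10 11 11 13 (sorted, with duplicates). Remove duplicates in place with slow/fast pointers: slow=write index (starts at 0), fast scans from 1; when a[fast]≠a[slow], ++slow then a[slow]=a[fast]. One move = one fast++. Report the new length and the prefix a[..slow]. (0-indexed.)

slow=0 fast=1: a[fast]=2≠a[slow]=1 write a[1]=2, slow++,fast++
slow=1 fast=2: a[fast]=3≠a[slow]=2 write a[2]=3, slow++,fast++
slow=2 fast=3: a[fast]=3=a[slow] dup, fast++
slow=2 fast=4: a[fast]=3=a[slow] dup, fast++
slow=2 fast=5: a[fast]=4≠a[slow]=3 write a[3]=4, slow++,fast++
slow=3 fast=6: a[fast]=6≠a[slow]=4 write a[4]=6, slow++,fast++
slow=4 fast=7: a[fast]=6=a[slow] dup, fast++
slow=4 fast=8: a[fast]=7≠a[slow]=6 write a[5]=7, slow++,fast++
slow=5 fast=9: a[fast]=7=a[slow] dup, fast++
slow=5 fast=10: a[fast]=7=a[slow] dup, fast++
slow=5 fast=11: a[fast]=8≠a[slow]=7 write a[6]=8, slow++,fast++
slow=6 fast=12: a[fast]=8=a[slow] dup, fast++
slow=6 fast=13: a[fast]=10≠a[slow]=8 write a[7]=10, slow++,fast++
slow=7 fast=14: a[fast]=11≠a[slow]=10 write a[8]=11, slow++,fast++
slow=8 fast=15: a[fast]=11=a[slow] dup, fast++
slow=8 fast=16: a[fast]=13≠a[slow]=11 write a[9]=13, slow++,fast++

length 10; prefix = [1, 2, 3, 4, 6, 7, 8, 10, 11, 13]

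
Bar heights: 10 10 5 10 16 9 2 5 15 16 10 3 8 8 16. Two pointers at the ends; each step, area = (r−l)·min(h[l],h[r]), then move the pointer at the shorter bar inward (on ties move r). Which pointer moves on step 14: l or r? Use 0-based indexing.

l=0 r=14: min(10,16)*14=140 best=140 *, l++
l=1 r=14: min(10,16)*13=130 best=140, l++
l=2 r=14: min(5,16)*12=60 best=140, l++
l=3 r=14: min(10,16)*11=110 best=140, l++
l=4 r=14: min(16,16)*10=160 best=160 *, r--
l=4 r=13: min(16,8)*9=72 best=160, r--
l=4 r=12: min(16,8)*8=64 best=160, r--
l=4 r=11: min(16,3)*7=21 best=160, r--
l=4 r=10: min(16,10)*6=60 best=160, r--
l=4 r=9: min(16,16)*5=80 best=160, r--
l=4 r=8: min(16,15)*4=60 best=160, r--
l=4 r=7: min(16,5)*3=15 best=160, r--
l=4 r=6: min(16,2)*2=4 best=160, r--
l=4 r=5: min(16,9)*1=9 best=160, r--

r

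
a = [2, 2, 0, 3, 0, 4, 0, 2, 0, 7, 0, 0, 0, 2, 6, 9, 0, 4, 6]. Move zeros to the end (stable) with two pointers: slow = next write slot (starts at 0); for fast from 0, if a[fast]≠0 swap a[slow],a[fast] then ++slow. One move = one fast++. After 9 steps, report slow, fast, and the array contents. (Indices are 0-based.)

slow=0 fast=0: a[fast]=2≠0 swap→a[0]=2, slow++,fast++
slow=1 fast=1: a[fast]=2≠0 swap→a[1]=2, slow++,fast++
slow=2 fast=2: a[fast]=0, fast++
slow=2 fast=3: a[fast]=3≠0 swap→a[2]=3, slow++,fast++
slow=3 fast=4: a[fast]=0, fast++
slow=3 fast=5: a[fast]=4≠0 swap→a[3]=4, slow++,fast++
slow=4 fast=6: a[fast]=0, fast++
slow=4 fast=7: a[fast]=2≠0 swap→a[4]=2, slow++,fast++
slow=5 fast=8: a[fast]=0, fast++

slow=5, fast=9, a=[2, 2, 3, 4, 2, 0, 0, 0, 0, 7, 0, 0, 0, 2, 6, 9, 0, 4, 6]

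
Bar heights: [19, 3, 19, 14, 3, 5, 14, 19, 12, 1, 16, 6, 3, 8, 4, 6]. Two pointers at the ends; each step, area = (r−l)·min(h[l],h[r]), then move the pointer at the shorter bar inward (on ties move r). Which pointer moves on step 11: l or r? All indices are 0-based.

[0,15] min(19,6)*15=90 best=90 * → r--
[0,14] min(19,4)*14=56 best=90 → r--
[0,13] min(19,8)*13=104 best=104 * → r--
[0,12] min(19,3)*12=36 best=104 → r--
[0,11] min(19,6)*11=66 best=104 → r--
[0,10] min(19,16)*10=160 best=160 * → r--
[0,9] min(19,1)*9=9 best=160 → r--
[0,8] min(19,12)*8=96 best=160 → r--
[0,7] min(19,19)*7=133 best=160 → r--
[0,6] min(19,14)*6=84 best=160 → r--
[0,5] min(19,5)*5=25 best=160 → r--

r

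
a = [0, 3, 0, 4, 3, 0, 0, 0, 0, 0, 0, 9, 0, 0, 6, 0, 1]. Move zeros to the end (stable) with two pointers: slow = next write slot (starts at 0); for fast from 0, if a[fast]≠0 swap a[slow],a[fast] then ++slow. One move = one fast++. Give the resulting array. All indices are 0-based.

slow=0 fast=0: a[fast]=0, fast++
slow=0 fast=1: a[fast]=3≠0 swap→a[0]=3, slow++,fast++
slow=1 fast=2: a[fast]=0, fast++
slow=1 fast=3: a[fast]=4≠0 swap→a[1]=4, slow++,fast++
slow=2 fast=4: a[fast]=3≠0 swap→a[2]=3, slow++,fast++
slow=3 fast=5: a[fast]=0, fast++
slow=3 fast=6: a[fast]=0, fast++
slow=3 fast=7: a[fast]=0, fast++
slow=3 fast=8: a[fast]=0, fast++
slow=3 fast=9: a[fast]=0, fast++
slow=3 fast=10: a[fast]=0, fast++
slow=3 fast=11: a[fast]=9≠0 swap→a[3]=9, slow++,fast++
slow=4 fast=12: a[fast]=0, fast++
slow=4 fast=13: a[fast]=0, fast++
slow=4 fast=14: a[fast]=6≠0 swap→a[4]=6, slow++,fast++
slow=5 fast=15: a[fast]=0, fast++
slow=5 fast=16: a[fast]=1≠0 swap→a[5]=1, slow++,fast++

[3, 4, 3, 9, 6, 1, 0, 0, 0, 0, 0, 0, 0, 0, 0, 0, 0]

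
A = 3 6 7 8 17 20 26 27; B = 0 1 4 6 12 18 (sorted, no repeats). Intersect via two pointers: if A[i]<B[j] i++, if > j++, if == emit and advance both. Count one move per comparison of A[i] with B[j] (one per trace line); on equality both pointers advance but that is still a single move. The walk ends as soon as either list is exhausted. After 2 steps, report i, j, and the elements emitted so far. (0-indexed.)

[i=0,j=0] 3>0 → j++
[i=0,j=1] 3>1 → j++

i=0, j=2, emitted=[]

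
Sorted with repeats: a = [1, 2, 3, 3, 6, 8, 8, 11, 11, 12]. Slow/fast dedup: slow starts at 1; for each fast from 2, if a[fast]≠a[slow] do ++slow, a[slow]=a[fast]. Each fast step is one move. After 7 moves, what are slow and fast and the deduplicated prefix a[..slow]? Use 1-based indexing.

(s=1,f=2) a[fast]=2≠a[slow]=1 write a[2]=2 → slow++,fast++
(s=2,f=3) a[fast]=3≠a[slow]=2 write a[3]=3 → slow++,fast++
(s=3,f=4) a[fast]=3=a[slow] dup → fast++
(s=3,f=5) a[fast]=6≠a[slow]=3 write a[4]=6 → slow++,fast++
(s=4,f=6) a[fast]=8≠a[slow]=6 write a[5]=8 → slow++,fast++
(s=5,f=7) a[fast]=8=a[slow] dup → fast++
(s=5,f=8) a[fast]=11≠a[slow]=8 write a[6]=11 → slow++,fast++

slow=6, fast=9, prefix=[1, 2, 3, 6, 8, 11]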